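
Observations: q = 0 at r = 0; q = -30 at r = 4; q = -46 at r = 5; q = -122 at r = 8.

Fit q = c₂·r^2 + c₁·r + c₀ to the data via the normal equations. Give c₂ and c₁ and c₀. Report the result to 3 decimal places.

c₂ = -1.973, c₁ = 0.551, c₀ = -0.058

Sums needed: Σr^2·r^2 = 4977, Σr^2·r = 701, Σr^2 = 105, Σr·r = 105, Σr = 17, Σ1 = 4.
Right-hand side: Σr^2·q = -9438, Σr·q = -1326, Σq = -198.
Normal equations: [[4977, 701, 105]; [701, 105, 17]; [105, 17, 4]]·[c₂, c₁, c₀]ᵀ = [-9438, -1326, -198]ᵀ.
Row-reducing yields c₂ = -7725/3916, c₁ = 2157/3916, c₀ = -57/979.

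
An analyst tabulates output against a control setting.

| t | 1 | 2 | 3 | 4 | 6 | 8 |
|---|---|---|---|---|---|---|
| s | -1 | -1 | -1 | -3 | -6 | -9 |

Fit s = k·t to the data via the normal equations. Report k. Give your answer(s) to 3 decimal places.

Forming AᵀA = [[130]] and Aᵀs = [-126]ᵀ gives AᵀA·[k]ᵀ = Aᵀs.
k = (-126)/130 = -0.969231.

k = -0.969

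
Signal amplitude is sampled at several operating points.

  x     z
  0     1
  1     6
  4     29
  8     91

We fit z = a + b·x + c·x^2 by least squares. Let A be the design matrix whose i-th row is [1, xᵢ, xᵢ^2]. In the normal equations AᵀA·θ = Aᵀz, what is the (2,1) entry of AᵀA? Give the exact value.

13

Row 2 ↔ basis x, column 1 ↔ basis 1, so (AᵀA)_{2,1} = Σᵢ x = (0)·(1) + (1)·(1) + (4)·(1) + (8)·(1) = 13.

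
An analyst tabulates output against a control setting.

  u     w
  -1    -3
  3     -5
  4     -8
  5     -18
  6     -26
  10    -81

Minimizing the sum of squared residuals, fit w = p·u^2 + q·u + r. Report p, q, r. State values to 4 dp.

From the data, Σu^2·u^2 = 12259, Σu^2·u = 1431, Σu^2 = 187, Σu·u = 187, Σu = 27, Σ1 = 6.
Right-hand side: Σu^2·w = -9662, Σu·w = -1100, Σw = -141.
Normal equations: [[12259, 1431, 187]; [1431, 187, 27]; [187, 27, 6]]·[p, q, r]ᵀ = [-9662, -1100, -141]ᵀ.
Inverting the 3×3 Gram matrix, [p, q, r]ᵀ = [-1617/1688, 334915/221128, -25421/55282]ᵀ.

p = -0.9579, q = 1.5146, r = -0.4598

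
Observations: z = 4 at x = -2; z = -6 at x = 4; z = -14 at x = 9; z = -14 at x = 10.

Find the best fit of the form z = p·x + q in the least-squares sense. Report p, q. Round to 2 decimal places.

Entries of AᵀA: Σx·x = 201, Σx = 21, Σ1 = 4.
Right-hand side: Σx·z = -298, Σz = -30.
det = 201·4 − 21² = 363.
p = ((-298)·4 − 21·(-30))/363 = -562/363; q = (201·(-30) − 21·(-298))/363 = 76/121.

p = -1.55, q = 0.63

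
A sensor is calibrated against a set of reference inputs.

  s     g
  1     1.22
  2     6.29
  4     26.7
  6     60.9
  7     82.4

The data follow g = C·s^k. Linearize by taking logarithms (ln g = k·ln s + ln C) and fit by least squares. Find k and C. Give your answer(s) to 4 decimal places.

k = 2.1546, C = 1.2994

Linearized form: ln g = k·ln s + ln C. From the 5 transformed points,
AᵀA = [[9.3992, 5.8171]; [5.8171, 5]], rhs = [21.7755, 13.8433]ᵀ  (here Σln s = 5.8171, Σ(ln s)² = 9.3992, Σln g = 13.8433, Σln s·ln g = 21.7755).
Slope k = (n·Σln s·ln g − Σln s·Σln g)/(n·Σ(ln s)² − (Σln s)²) = (5·21.7755 − 5.8171·13.8433)/13.1574 = 2.15464; ln C = (Σln g − k·Σln s)/n = 0.26190, so C = exp(0.26190) = 1.29940.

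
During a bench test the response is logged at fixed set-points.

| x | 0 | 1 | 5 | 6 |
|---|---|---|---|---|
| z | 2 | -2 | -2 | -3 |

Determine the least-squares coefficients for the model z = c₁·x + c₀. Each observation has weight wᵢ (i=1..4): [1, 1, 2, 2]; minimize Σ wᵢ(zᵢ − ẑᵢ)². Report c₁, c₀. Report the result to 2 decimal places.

c₁ = -0.56, c₀ = 0.50

Sums needed: Σwᵢ·x·x = 123, Σwᵢ·x = 23, Σwᵢ·1 = 6.
Moment sums: Σwᵢ·x·z = -58, Σwᵢ·z = -10.
Normal equations: [[123, 23]; [23, 6]]·[c₁, c₀]ᵀ = [-58, -10]ᵀ.
Δ = 123·6 − 23² = 209.
c₁ = ((-58)·6 − 23·(-10))/209 = -118/209; c₀ = (123·(-10) − 23·(-58))/209 = 104/209.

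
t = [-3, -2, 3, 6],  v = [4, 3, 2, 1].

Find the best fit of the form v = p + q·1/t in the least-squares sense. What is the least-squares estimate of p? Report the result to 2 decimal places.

p = 2.29

Setting ∂/∂p … = 0 gives: 4·p + (-1/3)·q = 10;  (-1/3)·p + (1/2)·q = -2.
det = 4·(1/2) − (-1/3)² = 17/9.
p = (10·(1/2) − (-1/3)·(-2))/(17/9) = 39/17; q = (4·(-2) − (-1/3)·10)/(17/9) = -42/17.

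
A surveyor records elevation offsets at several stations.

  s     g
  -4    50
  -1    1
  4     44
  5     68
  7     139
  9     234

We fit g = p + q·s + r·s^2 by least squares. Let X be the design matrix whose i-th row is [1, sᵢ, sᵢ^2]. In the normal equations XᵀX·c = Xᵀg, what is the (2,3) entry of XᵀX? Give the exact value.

1196

Row 2 ↔ basis s, column 3 ↔ basis s^2, so (XᵀX)_{2,3} = Σᵢ (s)·(s^2) = (-4)·(16) + (-1)·(1) + (4)·(16) + (5)·(25) + (7)·(49) + (9)·(81) = 1196.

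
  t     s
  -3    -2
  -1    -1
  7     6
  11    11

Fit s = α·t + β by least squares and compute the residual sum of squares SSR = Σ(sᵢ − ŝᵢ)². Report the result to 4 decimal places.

From the data, Σt·t = 180, Σt = 14, Σ1 = 4.
And Σt·s = 170, Σs = 14.
So XᵀX·[α, β]ᵀ = Xᵀs: [[180, 14]; [14, 4]]·[α, β]ᵀ = [170, 14]ᵀ.
Determinant 180·4 − 14² = 524.
α = (170·4 − 14·14)/524 = 121/131; β = (180·14 − 14·170)/524 = 35/131.
Residuals: 66/131, -45/131, -96/131, 75/131; SSR = 162/131.

SSR = 1.2366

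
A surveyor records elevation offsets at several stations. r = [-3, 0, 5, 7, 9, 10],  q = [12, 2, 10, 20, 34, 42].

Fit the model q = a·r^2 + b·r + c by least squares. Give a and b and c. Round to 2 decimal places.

a = 0.52, b = -1.28, c = 2.95

The normal equations are: 19668·a + 2170·b + 264·c = 8292;  2170·a + 264·b + 28·c = 880;  264·a + 28·b + 6·c = 120.
(Σr^2·r^2 = 19668, Σr^2·r = 2170, Σr^2 = 264, Σr·r = 264, Σr = 28, Σ1 = 6, Σr^2·q = 8292, Σr·q = 880, Σq = 120.)
Row-reducing yields a = 25360/48439, b = -62154/48439, c = 142992/48439.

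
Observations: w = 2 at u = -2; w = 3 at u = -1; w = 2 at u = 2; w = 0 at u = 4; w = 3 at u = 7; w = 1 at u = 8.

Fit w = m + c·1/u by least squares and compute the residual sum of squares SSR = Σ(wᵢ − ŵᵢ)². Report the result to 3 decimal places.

Compute the Gram sums: Σ1 = 6, Σ1/u = -27/56, Σ1/u·1/u = 5013/3136.
Right-hand side: Σw = 11, Σ1/u·w = -137/56.
Determinant 6·(5013/3136) − (-27/56)² = 29349/3136.
m = (11·(5013/3136) − (-27/56)·(-137/56))/(29349/3136) = 5716/3261; c = (6·(-137/56) − (-27/56)·11)/(29349/3136) = -9800/9783.
Residuals: -2482/9783, 2401/9783, 7318/9783, -14698/9783, 13601/9783, -6140/9783; SSR = 51538/9783.

SSR = 5.268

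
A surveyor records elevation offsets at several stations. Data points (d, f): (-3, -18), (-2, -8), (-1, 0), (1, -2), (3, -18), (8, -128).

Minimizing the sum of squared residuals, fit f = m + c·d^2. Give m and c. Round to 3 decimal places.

Forming MᵀM = [[6, 88]; [88, 4276]] and Mᵀf = [-174, -8550]ᵀ gives MᵀM·[m, c]ᵀ = Mᵀf.
Eliminating c: 4276·(row 1) − 88·(row 2) gives 17912·m = 4276·(-174) − 88·(-8550) = 8376, so m = 1047/2239.
Then c = ((-8550) − 88·(1047/2239))/4276 = -8997/4478.

m = 0.468, c = -2.009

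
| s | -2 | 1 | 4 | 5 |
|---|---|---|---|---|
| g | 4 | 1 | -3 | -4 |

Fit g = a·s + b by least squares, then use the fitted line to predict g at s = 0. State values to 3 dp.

The normal equations are: 46·a + 8·b = -39;  8·a + 4·b = -2.
Eliminating b: 4·(row 1) − 8·(row 2) gives 120·a = 4·(-39) − 8·(-2) = -140, so a = -7/6.
Then b = ((-2) − 8·(-7/6))/4 = 11/6.
At s = 0: ĝ = (-7/6)·(0) + (11/6)·(1) = 11/6.

ĝ = 1.833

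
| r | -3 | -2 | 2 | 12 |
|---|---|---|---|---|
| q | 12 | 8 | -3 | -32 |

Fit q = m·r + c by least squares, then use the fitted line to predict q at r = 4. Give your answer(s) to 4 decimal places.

q̂ = -8.8259

Sums needed: Σr·r = 161, Σr = 9, Σ1 = 4.
Moment sums: Σr·q = -442, Σq = -15.
Determinant 161·4 − 9² = 563.
m = ((-442)·4 − 9·(-15))/563 = -1633/563; c = (161·(-15) − 9·(-442))/563 = 1563/563.
At r = 4: q̂ = (-1633/563)·(4) + (1563/563)·(1) = -4969/563.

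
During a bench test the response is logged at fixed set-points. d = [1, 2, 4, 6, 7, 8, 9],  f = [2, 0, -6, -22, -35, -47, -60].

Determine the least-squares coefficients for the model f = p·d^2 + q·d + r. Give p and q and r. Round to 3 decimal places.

p = -0.974, q = 1.900, r = 0.898

Entries of XᵀX: Σd^2·d^2 = 14627, Σd^2·d = 1873, Σd^2 = 251, Σd·d = 251, Σd = 37, Σ1 = 7.
Right-hand side: Σd^2·f = -10469, Σd·f = -1315, Σf = -168.
Normal equations: [[14627, 1873, 251]; [1873, 251, 37]; [251, 37, 7]]·[p, q, r]ᵀ = [-10469, -1315, -168]ᵀ.
Solving the 3×3 system (Gaussian elimination) gives p = -7651/7852, q = 14917/7852, r = 1762/1963.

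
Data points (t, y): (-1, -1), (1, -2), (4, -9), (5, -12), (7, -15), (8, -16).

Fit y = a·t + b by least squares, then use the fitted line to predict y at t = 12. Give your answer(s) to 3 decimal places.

ŷ = -23.833

Sums needed: Σt·t = 156, Σt = 24, Σ1 = 6.
And Σt·y = -330, Σy = -55.
AᵀA·[a, b]ᵀ = Aᵀy becomes [[156, 24]; [24, 6]]·[a, b]ᵀ = [-330, -55]ᵀ.
Determinant 156·6 − 24² = 360.
a = ((-330)·6 − 24·(-55))/360 = -11/6; b = (156·(-55) − 24·(-330))/360 = -11/6.
At t = 12: ŷ = (-11/6)·(12) + (-11/6)·(1) = -143/6.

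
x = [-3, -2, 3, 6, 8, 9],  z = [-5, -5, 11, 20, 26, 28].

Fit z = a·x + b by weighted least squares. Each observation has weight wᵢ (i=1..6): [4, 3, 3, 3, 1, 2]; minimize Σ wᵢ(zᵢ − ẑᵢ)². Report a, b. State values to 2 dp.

a = 2.87, b = 2.47

Compute the Gram sums: Σwᵢ·x·x = 409, Σwᵢ·x = 35, Σwᵢ·1 = 16.
For MᵀWz: Σwᵢ·x·z = 1261, Σwᵢ·z = 140.
So MᵀWM·[a, b]ᵀ = MᵀWz: [[409, 35]; [35, 16]]·[a, b]ᵀ = [1261, 140]ᵀ.
Δ = 409·16 − 35² = 5319.
a = (1261·16 − 35·140)/5319 = 5092/1773; b = (409·140 − 35·1261)/5319 = 4375/1773.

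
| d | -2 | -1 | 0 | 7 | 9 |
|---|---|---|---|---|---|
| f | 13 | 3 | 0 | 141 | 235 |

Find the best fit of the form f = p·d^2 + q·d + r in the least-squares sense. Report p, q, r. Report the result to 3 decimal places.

p = 2.973, q = -0.624, r = -0.255

Sums needed: Σd^2·d^2 = 8979, Σd^2·d = 1063, Σd^2 = 135, Σd·d = 135, Σd = 13, Σ1 = 5.
And Σd^2·f = 25999, Σd·f = 3073, Σf = 392.
So AᵀA·[p, q, r]ᵀ = Aᵀf: [[8979, 1063, 135]; [1063, 135, 13]; [135, 13, 5]]·[p, q, r]ᵀ = [25999, 3073, 392]ᵀ.
Solving the 3×3 system (Gaussian elimination) gives p = 244231/82142, q = -51277/82142, r = -10492/41071.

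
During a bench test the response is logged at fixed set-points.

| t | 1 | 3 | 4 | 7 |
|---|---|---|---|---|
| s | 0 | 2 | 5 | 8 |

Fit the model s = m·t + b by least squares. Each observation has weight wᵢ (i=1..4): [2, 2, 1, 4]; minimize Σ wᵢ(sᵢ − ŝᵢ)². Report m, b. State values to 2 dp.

Sums needed: Σwᵢ·t·t = 232, Σwᵢ·t = 40, Σwᵢ·1 = 9.
And Σwᵢ·t·s = 256, Σwᵢ·s = 41.
det = 232·9 − 40² = 488.
m = (256·9 − 40·41)/488 = 83/61; b = (232·41 − 40·256)/488 = -91/61.

m = 1.36, b = -1.49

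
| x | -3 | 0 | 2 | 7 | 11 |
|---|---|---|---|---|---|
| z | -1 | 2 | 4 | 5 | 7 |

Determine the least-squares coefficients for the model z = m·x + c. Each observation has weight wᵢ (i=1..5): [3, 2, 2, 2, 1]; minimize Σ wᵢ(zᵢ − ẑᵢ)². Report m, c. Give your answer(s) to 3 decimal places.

The normal system AᵀWA·[m, c]ᵀ = AᵀWz is [[254, 20]; [20, 10]]·[m, c]ᵀ = [172, 26]ᵀ.
Eliminating c: 10·(row 1) − 20·(row 2) gives 2140·m = 10·172 − 20·26 = 1200, so m = 60/107.
Then c = (26 − 20·(60/107))/10 = 791/535.

m = 0.561, c = 1.479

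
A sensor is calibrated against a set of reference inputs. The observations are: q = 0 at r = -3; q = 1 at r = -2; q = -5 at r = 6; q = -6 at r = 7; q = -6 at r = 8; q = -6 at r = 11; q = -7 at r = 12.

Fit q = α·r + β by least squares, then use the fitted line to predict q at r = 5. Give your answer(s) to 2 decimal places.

Normal-equation sums: Σr·r = 427, Σr = 39, Σ1 = 7.
Moment sums: Σr·q = -272, Σq = -29.
Normal equations: [[427, 39]; [39, 7]]·[α, β]ᵀ = [-272, -29]ᵀ.
det = 427·7 − 39² = 1468.
α = ((-272)·7 − 39·(-29))/1468 = -773/1468; β = (427·(-29) − 39·(-272))/1468 = -1775/1468.
At r = 5: q̂ = (-773/1468)·(5) + (-1775/1468)·(1) = -1410/367.

q̂ = -3.84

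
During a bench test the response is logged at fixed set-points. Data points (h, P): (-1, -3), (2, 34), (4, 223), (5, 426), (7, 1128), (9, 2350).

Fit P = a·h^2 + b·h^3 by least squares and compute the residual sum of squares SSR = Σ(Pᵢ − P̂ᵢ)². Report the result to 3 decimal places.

Compute the Gram sums: Σh^2·h^2 = 9860, Σh^2·h^3 = 80036, Σh^3·h^3 = 668876.
For AᵀP: Σh^2·P = 259973, Σh^3·P = 2167851.
Normal equations: [[9860, 80036]; [80036, 668876]]·[a, b]ᵀ = [259973, 2167851]ᵀ.
Determinant 9860·668876 − 80036² = 189356064.
a = (259973·668876 − 80036·2167851)/189356064 = 23973607/11834754; b = (9860·2167851 − 80036·259973)/189356064 = 4175087/1392324.
Residuals: -47979259/23669508, 11290646/5917377, -2612483/1972459, 12470183/23669508, 1619747/7889836, -744575/7889836; SSR = 232729181/23669508.

SSR = 9.832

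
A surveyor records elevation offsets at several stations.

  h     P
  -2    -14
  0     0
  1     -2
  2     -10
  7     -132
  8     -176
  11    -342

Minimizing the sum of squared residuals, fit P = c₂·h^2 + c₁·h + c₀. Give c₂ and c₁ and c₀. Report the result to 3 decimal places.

Sums needed: Σh^2·h^2 = 21171, Σh^2·h = 2187, Σh^2 = 243, Σh·h = 243, Σh = 27, Σ1 = 7.
Moment sums: Σh^2·P = -59212, Σh·P = -6088, ΣP = -676.
Inverting the 3×3 Gram matrix, [c₂, c₁, c₀]ᵀ = [-1105/372, 50261/30132, 1/9]ᵀ.

c₂ = -2.970, c₁ = 1.668, c₀ = 0.111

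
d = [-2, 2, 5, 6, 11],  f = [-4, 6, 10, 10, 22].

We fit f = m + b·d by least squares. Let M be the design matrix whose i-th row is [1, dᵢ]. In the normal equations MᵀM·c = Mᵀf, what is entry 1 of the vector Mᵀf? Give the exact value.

Entry 1 ↔ basis 1, so (Mᵀf)_{1} = Σᵢ fᵢ = (1)·(-4) + (1)·(6) + (1)·(10) + (1)·(10) + (1)·(22) = 44.

44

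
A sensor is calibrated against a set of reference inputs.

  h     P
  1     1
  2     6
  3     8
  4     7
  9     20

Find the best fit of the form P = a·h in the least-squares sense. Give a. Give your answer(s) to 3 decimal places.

a = 2.207

MᵀM·[a]ᵀ = MᵀP reads: 111·a = 245.
Hence a = 245 / 111 ≈ 2.20721.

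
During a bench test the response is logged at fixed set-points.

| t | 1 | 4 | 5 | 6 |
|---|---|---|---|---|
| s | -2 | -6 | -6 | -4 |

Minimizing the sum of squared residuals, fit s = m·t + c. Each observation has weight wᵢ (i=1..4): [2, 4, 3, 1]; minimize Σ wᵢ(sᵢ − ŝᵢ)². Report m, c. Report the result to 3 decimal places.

m = -0.763, c = -2.024

From the data, Σwᵢ·t·t = 177, Σwᵢ·t = 39, Σwᵢ·1 = 10.
And Σwᵢ·t·s = -214, Σwᵢ·s = -50.
AᵀWA·[m, c]ᵀ = AᵀWs becomes [[177, 39]; [39, 10]]·[m, c]ᵀ = [-214, -50]ᵀ.
Determinant 177·10 − 39² = 249.
m = ((-214)·10 − 39·(-50))/249 = -190/249; c = (177·(-50) − 39·(-214))/249 = -168/83.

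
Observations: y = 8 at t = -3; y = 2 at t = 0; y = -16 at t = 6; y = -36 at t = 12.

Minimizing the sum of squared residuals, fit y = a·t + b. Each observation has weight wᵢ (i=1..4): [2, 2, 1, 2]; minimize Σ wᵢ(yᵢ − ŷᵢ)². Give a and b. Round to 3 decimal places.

a = -2.983, b = 0.515

Compute the Gram sums: Σwᵢ·t·t = 342, Σwᵢ·t = 24, Σwᵢ·1 = 7.
Moment sums: Σwᵢ·t·y = -1008, Σwᵢ·y = -68.
So MᵀWM·[a, b]ᵀ = MᵀWy: [[342, 24]; [24, 7]]·[a, b]ᵀ = [-1008, -68]ᵀ.
Eliminating b: 7·(row 1) − 24·(row 2) gives 1818·a = 7·(-1008) − 24·(-68) = -5424, so a = -904/303.
Then b = ((-68) − 24·(-904/303))/7 = 52/101.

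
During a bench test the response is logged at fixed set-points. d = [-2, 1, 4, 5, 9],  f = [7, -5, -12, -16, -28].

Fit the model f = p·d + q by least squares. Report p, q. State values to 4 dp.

p = -3.1127, q = -0.2168

The normal system XᵀX·[p, q]ᵀ = Xᵀf is [[127, 17]; [17, 5]]·[p, q]ᵀ = [-399, -54]ᵀ.
Eliminating q: 5·(row 1) − 17·(row 2) gives 346·p = 5·(-399) − 17·(-54) = -1077, so p = -1077/346.
Then q = ((-54) − 17·(-1077/346))/5 = -75/346.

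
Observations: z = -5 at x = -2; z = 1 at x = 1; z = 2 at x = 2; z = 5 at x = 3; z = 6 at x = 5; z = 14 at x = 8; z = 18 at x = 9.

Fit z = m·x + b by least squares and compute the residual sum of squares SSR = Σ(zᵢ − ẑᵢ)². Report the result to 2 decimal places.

SSR = 9.70

Setting ∂/∂m … = 0 gives: 188·m + 26·b = 334;  26·m + 7·b = 41.
Eliminating b: 7·(row 1) − 26·(row 2) gives 640·m = 7·334 − 26·41 = 1272, so m = 159/80.
Then b = (41 − 26·(159/80))/7 = -61/40.
Residuals: 1/2, 43/80, -9/20, 9/16, -193/80, -3/8, 131/80; SSR = 97/10.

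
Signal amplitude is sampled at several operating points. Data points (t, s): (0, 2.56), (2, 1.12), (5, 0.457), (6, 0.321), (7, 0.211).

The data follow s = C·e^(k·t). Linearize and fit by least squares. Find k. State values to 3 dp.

Linearized form: ln s = k·t + ln C. From the 5 transformed points,
XᵀX = [[114.0000, 20.0000]; [20.0000, 5]], rhs = [-21.3979, -2.4219]ᵀ  (here Σt = 20.0000, Σ(t)² = 114.0000, Σln s = -2.4219, Σt·ln s = -21.3979).
Solving (det = 170.0000): k = -0.34441, ln C = 0.89327.

k = -0.344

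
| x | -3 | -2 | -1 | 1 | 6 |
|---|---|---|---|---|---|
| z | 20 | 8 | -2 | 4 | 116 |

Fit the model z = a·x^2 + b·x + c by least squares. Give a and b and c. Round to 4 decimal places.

Sums needed: Σx^2·x^2 = 1395, Σx^2·x = 181, Σx^2 = 51, Σx·x = 51, Σx = 1, Σ1 = 5.
Right-hand side: Σx^2·z = 4390, Σx·z = 626, Σz = 146.
So AᵀA·[a, b, c]ᵀ = Aᵀz: [[1395, 181, 51]; [181, 51, 1]; [51, 1, 5]]·[a, b, c]ᵀ = [4390, 626, 146]ᵀ.
Solving the 3×3 system (Gaussian elimination) gives a = 1092/367, b = 640/367, c = -550/367.

a = 2.9755, b = 1.7439, c = -1.4986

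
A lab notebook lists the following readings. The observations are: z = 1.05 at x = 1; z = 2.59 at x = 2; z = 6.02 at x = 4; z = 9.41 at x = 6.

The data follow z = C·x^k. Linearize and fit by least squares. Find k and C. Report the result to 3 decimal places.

k = 1.227, C = 1.074

Linearized form: ln z = k·ln x + ln C. From the 4 transformed points,
Σln x = 3.8712, Σ(ln x)² = 5.6127, Σln z = 5.0373, Σln x·ln z = 7.1649.
Equations: 5.6127·k + 3.8712·ln C = 7.1649;  3.8712·k + 4·ln C = 5.0373.
Solving (det = 7.4645): k = 1.22702, ln C = 0.07181, so C = exp(0.07181) = 1.07446.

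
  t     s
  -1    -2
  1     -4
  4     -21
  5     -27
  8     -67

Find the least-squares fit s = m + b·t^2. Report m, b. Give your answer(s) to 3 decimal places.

m = -2.590, b = -1.010

Sums needed: Σ1 = 5, Σt^2 = 107, Σt^2·t^2 = 4979.
Right-hand side: Σs = -121, Σt^2·s = -5305.
XᵀX·[m, b]ᵀ = Xᵀs becomes [[5, 107]; [107, 4979]]·[m, b]ᵀ = [-121, -5305]ᵀ.
Eliminating b: 4979·(row 1) − 107·(row 2) gives 13446·m = 4979·(-121) − 107·(-5305) = -34824, so m = -5804/2241.
Then b = ((-5305) − 107·(-5804/2241))/4979 = -2263/2241.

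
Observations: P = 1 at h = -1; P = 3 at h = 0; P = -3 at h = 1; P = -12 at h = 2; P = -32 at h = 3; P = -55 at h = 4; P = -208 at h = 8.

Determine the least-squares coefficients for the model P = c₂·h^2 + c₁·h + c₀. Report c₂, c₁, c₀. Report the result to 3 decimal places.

Normal-equation sums: Σh^2·h^2 = 4451, Σh^2·h = 611, Σh^2 = 95, Σh·h = 95, Σh = 17, Σ1 = 7.
Right-hand side: Σh^2·P = -14530, Σh·P = -2008, ΣP = -306.
Normal equations: [[4451, 611, 95]; [611, 95, 17]; [95, 17, 7]]·[c₂, c₁, c₀]ᵀ = [-14530, -2008, -306]ᵀ.
Row-reducing yields c₂ = -44563/14707, c₁ = -2802/1337, c₀ = 36731/14707.

c₂ = -3.030, c₁ = -2.096, c₀ = 2.498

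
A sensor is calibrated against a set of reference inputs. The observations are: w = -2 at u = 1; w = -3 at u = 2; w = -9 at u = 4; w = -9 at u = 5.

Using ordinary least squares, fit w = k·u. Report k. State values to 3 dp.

Normal-equation sums: Σu·u = 46.
For Aᵀw: Σu·w = -89.
Hence k = -89 / 46 ≈ -1.93478.

k = -1.935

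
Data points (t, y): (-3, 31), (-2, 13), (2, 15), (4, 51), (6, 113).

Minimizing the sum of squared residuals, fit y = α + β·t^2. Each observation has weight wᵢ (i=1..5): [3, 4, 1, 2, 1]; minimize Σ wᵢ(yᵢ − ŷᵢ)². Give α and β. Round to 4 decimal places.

α = 1.6200, β = 3.1059

Setting ∂/∂α … = 0 gives: 11·α + 115·β = 375;  115·α + 2131·β = 6805.
(Σwᵢ·1 = 11, Σwᵢ·t^2 = 115, Σwᵢ·t^2·t^2 = 2131, Σwᵢ·y = 375, Σwᵢ·t^2·y = 6805.)
det = 11·2131 − 115² = 10216.
α = (375·2131 − 115·6805)/10216 = 8275/5108; β = (11·6805 − 115·375)/10216 = 15865/5108.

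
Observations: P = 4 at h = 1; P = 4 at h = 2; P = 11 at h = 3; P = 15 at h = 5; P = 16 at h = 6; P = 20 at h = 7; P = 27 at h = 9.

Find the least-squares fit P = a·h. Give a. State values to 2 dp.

a = 2.92

Normal-equation sums: Σh·h = 205.
For MᵀP: Σh·P = 599.
So MᵀM·[a]ᵀ = MᵀP: [[205]]·[a]ᵀ = [599]ᵀ.
Hence a = 599 / 205 ≈ 2.92195.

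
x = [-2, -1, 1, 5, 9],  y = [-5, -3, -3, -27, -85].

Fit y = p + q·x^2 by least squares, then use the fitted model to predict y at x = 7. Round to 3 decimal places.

Setting ∂/∂p … = 0 gives: 5·p + 112·q = -123;  112·p + 7204·q = -7586.
(Σ1 = 5, Σx^2 = 112, Σx^2·x^2 = 7204, Σy = -123, Σx^2·y = -7586.)
Determinant 5·7204 − 112² = 23476.
p = ((-123)·7204 − 112·(-7586))/23476 = -9115/5869; q = (5·(-7586) − 112·(-123))/23476 = -12077/11738.
At x = 7: ŷ = (-9115/5869)·(1) + (-12077/11738)·(49) = -610003/11738.

ŷ = -51.968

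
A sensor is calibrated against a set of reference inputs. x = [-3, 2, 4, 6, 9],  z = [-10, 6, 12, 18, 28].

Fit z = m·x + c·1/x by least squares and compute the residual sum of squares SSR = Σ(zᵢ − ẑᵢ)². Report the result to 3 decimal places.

SSR = 1.010

Entries of AᵀA: Σx·x = 146, Σx·1/x = 5, Σ1/x·1/x = 601/1296.
For Aᵀz: Σx·z = 450, Σ1/x·z = 139/9.
Eliminating c: (601/1296)·(row 1) − 5·(row 2) gives (27673/648)·m = (601/1296)·450 − 5·(139/9) = 3155/24, so m = 85185/27673.
Then c = ((139/9) − 5·(85185/27673))/(601/1296) = 3168/27673.
Residuals: -20119/27673, -5916/27673, -9456/27673, -13524/27673, 7827/27673; SSR = 27946/27673.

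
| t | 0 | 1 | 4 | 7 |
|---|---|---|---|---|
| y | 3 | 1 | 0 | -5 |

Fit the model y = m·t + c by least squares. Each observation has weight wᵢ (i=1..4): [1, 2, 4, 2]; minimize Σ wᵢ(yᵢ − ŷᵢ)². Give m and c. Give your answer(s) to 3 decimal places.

Setting ∂/∂m … = 0 gives: 164·m + 32·c = -68;  32·m + 9·c = -5.
(Σwᵢ·t·t = 164, Σwᵢ·t = 32, Σwᵢ·1 = 9, Σwᵢ·t·y = -68, Σwᵢ·y = -5.)
Eliminating c: 9·(row 1) − 32·(row 2) gives 452·m = 9·(-68) − 32·(-5) = -452, so m = -1.
Then c = ((-5) − 32·(-1))/9 = 3.

m = -1.000, c = 3.000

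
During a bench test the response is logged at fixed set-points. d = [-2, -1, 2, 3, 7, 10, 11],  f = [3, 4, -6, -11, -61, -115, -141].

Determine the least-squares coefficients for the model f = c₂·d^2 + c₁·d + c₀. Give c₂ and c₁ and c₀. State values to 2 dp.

c₂ = -1.00, c₁ = -2.02, c₀ = 2.91

Normal-equation sums: Σd^2·d^2 = 27156, Σd^2·d = 2700, Σd^2 = 288, Σd·d = 288, Σd = 30, Σ1 = 7.
Right-hand side: Σd^2·f = -31657, Σd·f = -3183, Σf = -327.
XᵀX·[c₂, c₁, c₀]ᵀ = Xᵀf becomes [[27156, 2700, 288]; [2700, 288, 30]; [288, 30, 7]]·[c₂, c₁, c₀]ᵀ = [-31657, -3183, -327]ᵀ.
Row-reducing yields c₂ = -28277/28392, c₁ = -57307/28392, c₀ = 13781/4732.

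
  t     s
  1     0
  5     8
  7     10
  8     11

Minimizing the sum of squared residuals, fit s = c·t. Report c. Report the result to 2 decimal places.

Forming MᵀM = [[139]] and Mᵀs = [198]ᵀ gives MᵀM·[c]ᵀ = Mᵀs.
c = 198/139 = 1.42446.

c = 1.42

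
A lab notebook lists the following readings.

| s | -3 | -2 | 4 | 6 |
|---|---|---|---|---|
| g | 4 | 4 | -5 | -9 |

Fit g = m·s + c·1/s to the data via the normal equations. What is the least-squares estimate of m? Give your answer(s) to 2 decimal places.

m = -1.36

From the data, Σs·s = 65, Σs·1/s = 4, Σ1/s·1/s = 65/144.
And Σs·g = -94, Σ1/s·g = -73/12.
So MᵀM·[m, c]ᵀ = Mᵀg: [[65, 4]; [4, 65/144]]·[m, c]ᵀ = [-94, -73/12]ᵀ.
Δ = 65·(65/144) − 4² = 1921/144.
m = ((-94)·(65/144) − 4·(-73/12))/(1921/144) = -2606/1921; c = (65·(-73/12) − 4·(-94))/(1921/144) = -2796/1921.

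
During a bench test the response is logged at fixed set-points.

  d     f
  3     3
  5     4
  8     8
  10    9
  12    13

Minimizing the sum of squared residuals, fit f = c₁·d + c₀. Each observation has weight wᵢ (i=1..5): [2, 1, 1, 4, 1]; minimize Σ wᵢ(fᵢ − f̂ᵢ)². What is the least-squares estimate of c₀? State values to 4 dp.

AᵀWA·[c₁, c₀]ᵀ = AᵀWf reads: 651·c₁ + 71·c₀ = 618;  71·c₁ + 9·c₀ = 67.
(Σwᵢ·d·d = 651, Σwᵢ·d = 71, Σwᵢ·1 = 9, Σwᵢ·d·f = 618, Σwᵢ·f = 67.)
Eliminating c₀: 9·(row 1) − 71·(row 2) gives 818·c₁ = 9·618 − 71·67 = 805, so c₁ = 805/818.
Then c₀ = (67 − 71·(805/818))/9 = -261/818.

c₀ = -0.3191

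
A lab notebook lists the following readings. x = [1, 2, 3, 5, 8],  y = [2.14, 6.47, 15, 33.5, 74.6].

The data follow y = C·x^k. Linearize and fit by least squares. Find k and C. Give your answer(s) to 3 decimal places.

With ln yᵢ as the transformed response and ln xᵢ as the regressor:
AᵀA = [[8.6018, 5.4806]; [5.4806, 5]], rhs = [18.8878, 13.1597]ᵀ  (here Σln x = 5.4806, Σ(ln x)² = 8.6018, Σln y = 13.1597, Σln x·ln y = 18.8878).
Slope k = (n·Σln x·ln y − Σln x·Σln y)/(n·Σ(ln x)² − (Σln x)²) = (5·18.8878 − 5.4806·13.1597)/12.9714 = 1.72034; ln C = (Σln y − k·Σln x)/n = 0.74623, so C = exp(0.74623) = 2.10904.

k = 1.720, C = 2.109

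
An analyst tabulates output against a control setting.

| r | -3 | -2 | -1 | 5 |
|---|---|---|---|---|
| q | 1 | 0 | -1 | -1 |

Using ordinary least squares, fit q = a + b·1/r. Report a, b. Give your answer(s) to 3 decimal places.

AᵀA·[a, b]ᵀ = Aᵀq reads: 4·a + (-49/30)·b = -1;  (-49/30)·a + (1261/900)·b = 7/15.
(Σ1 = 4, Σ1/r = -49/30, Σ1/r·1/r = 1261/900, Σq = -1, Σ1/r·q = 7/15.)
det = 4·(1261/900) − (-49/30)² = 881/300.
a = ((-1)·(1261/900) − (-49/30)·(7/15))/(881/300) = -575/2643; b = (4·(7/15) − (-49/30)·(-1))/(881/300) = 70/881.

a = -0.218, b = 0.079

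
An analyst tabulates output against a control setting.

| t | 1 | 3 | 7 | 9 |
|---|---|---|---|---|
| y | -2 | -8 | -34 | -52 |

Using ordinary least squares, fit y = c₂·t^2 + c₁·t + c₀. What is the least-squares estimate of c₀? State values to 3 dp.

c₀ = 0.000

From the data, Σt^2·t^2 = 9044, Σt^2·t = 1100, Σt^2 = 140, Σt·t = 140, Σt = 20, Σ1 = 4.
Moment sums: Σt^2·y = -5952, Σt·y = -732, Σy = -96.
Normal equations: [[9044, 1100, 140]; [1100, 140, 20]; [140, 20, 4]]·[c₂, c₁, c₀]ᵀ = [-5952, -732, -96]ᵀ.
Row-reducing yields c₂ = -1/2, c₁ = -13/10, c₀ = 0.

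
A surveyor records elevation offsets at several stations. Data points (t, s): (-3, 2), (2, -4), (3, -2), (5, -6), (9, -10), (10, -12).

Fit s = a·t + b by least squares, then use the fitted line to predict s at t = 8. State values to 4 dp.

Compute the Gram sums: Σt·t = 228, Σt = 26, Σ1 = 6.
Right-hand side: Σt·s = -260, Σs = -32.
XᵀX·[a, b]ᵀ = Xᵀs becomes [[228, 26]; [26, 6]]·[a, b]ᵀ = [-260, -32]ᵀ.
det = 228·6 − 26² = 692.
a = ((-260)·6 − 26·(-32))/692 = -182/173; b = (228·(-32) − 26·(-260))/692 = -134/173.
At t = 8: ŝ = (-182/173)·(8) + (-134/173)·(1) = -1590/173.

ŝ = -9.1908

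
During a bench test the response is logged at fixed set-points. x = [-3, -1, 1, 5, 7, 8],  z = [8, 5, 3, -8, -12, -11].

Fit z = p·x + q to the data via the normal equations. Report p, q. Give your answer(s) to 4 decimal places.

p = -1.9388, q = 2.9934

Compute the Gram sums: Σx·x = 149, Σx = 17, Σ1 = 6.
For Mᵀz: Σx·z = -238, Σz = -15.
MᵀM·[p, q]ᵀ = Mᵀz becomes [[149, 17]; [17, 6]]·[p, q]ᵀ = [-238, -15]ᵀ.
Determinant 149·6 − 17² = 605.
p = ((-238)·6 − 17·(-15))/605 = -1173/605; q = (149·(-15) − 17·(-238))/605 = 1811/605.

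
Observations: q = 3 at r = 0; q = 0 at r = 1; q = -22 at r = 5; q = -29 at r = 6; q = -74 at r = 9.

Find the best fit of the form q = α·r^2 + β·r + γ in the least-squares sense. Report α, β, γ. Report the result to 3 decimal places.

α = -0.964, β = 0.288, γ = 1.956

Normal-equation sums: Σr^2·r^2 = 8483, Σr^2·r = 1071, Σr^2 = 143, Σr·r = 143, Σr = 21, Σ1 = 5.
Right-hand side: Σr^2·q = -7588, Σr·q = -950, Σq = -122.
So AᵀA·[α, β, γ]ᵀ = Aᵀq: [[8483, 1071, 143]; [1071, 143, 21]; [143, 21, 5]]·[α, β, γ]ᵀ = [-7588, -950, -122]ᵀ.
Solving the 3×3 system (Gaussian elimination) gives α = -23459/24339, β = 334/1159, γ = 47597/24339.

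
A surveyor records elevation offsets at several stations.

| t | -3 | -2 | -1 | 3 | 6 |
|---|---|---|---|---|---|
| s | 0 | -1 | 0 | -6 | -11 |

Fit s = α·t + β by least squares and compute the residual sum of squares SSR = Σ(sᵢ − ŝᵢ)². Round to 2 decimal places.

Sums needed: Σt·t = 59, Σt = 3, Σ1 = 5.
Moment sums: Σt·s = -82, Σs = -18.
So MᵀM·[α, β]ᵀ = Mᵀs: [[59, 3]; [3, 5]]·[α, β]ᵀ = [-82, -18]ᵀ.
Eliminating β: 5·(row 1) − 3·(row 2) gives 286·α = 5·(-82) − 3·(-18) = -356, so α = -178/143.
Then β = ((-18) − 3·(-178/143))/5 = -408/143.
Residuals: -126/143, -7/11, 230/143, 84/143, -97/143; SSR = 654/143.

SSR = 4.57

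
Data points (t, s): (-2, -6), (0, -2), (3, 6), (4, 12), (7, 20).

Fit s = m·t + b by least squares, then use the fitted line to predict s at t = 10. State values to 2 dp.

Compute the Gram sums: Σt·t = 78, Σt = 12, Σ1 = 5.
Right-hand side: Σt·s = 218, Σs = 30.
AᵀA·[m, b]ᵀ = Aᵀs becomes [[78, 12]; [12, 5]]·[m, b]ᵀ = [218, 30]ᵀ.
Δ = 78·5 − 12² = 246.
m = (218·5 − 12·30)/246 = 365/123; b = (78·30 − 12·218)/246 = -46/41.
At t = 10: ŝ = (365/123)·(10) + (-46/41)·(1) = 3512/123.

ŝ = 28.55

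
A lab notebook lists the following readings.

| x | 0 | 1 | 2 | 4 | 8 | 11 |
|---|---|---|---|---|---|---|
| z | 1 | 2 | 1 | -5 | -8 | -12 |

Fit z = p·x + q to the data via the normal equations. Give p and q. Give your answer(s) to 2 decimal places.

p = -1.30, q = 2.12

Setting ∂/∂p … = 0 gives: 206·p + 26·q = -212;  26·p + 6·q = -21.
(Σx·x = 206, Σx = 26, Σ1 = 6, Σx·z = -212, Σz = -21.)
Eliminating q: 6·(row 1) − 26·(row 2) gives 560·p = 6·(-212) − 26·(-21) = -726, so p = -363/280.
Then q = ((-21) − 26·(-363/280))/6 = 593/280.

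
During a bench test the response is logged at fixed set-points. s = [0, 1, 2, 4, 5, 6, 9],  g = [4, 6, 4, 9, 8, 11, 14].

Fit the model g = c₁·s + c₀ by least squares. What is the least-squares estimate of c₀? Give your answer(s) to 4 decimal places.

c₀ = 3.6748

The normal system AᵀA·[c₁, c₀]ᵀ = Aᵀg is [[163, 27]; [27, 7]]·[c₁, c₀]ᵀ = [282, 56]ᵀ.
Determinant 163·7 − 27² = 412.
c₁ = (282·7 − 27·56)/412 = 231/206; c₀ = (163·56 − 27·282)/412 = 757/206.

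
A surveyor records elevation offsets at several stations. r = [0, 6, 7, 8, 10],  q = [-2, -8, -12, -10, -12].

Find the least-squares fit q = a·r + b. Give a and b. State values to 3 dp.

a = -1.042, b = -2.338

Forming XᵀX = [[249, 31]; [31, 5]] and Xᵀq = [-332, -44]ᵀ gives XᵀX·[a, b]ᵀ = Xᵀq.
Determinant 249·5 − 31² = 284.
a = ((-332)·5 − 31·(-44))/284 = -74/71; b = (249·(-44) − 31·(-332))/284 = -166/71.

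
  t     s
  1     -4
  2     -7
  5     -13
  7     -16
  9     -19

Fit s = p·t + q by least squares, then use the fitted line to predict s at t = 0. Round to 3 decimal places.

ŝ = -2.929

With design matrix A, AᵀA = [[160, 24]; [24, 5]] and Aᵀs = [-366, -59]ᵀ.
det = 160·5 − 24² = 224.
p = ((-366)·5 − 24·(-59))/224 = -207/112; q = (160·(-59) − 24·(-366))/224 = -41/14.
At t = 0: ŝ = (-207/112)·(0) + (-41/14)·(1) = -41/14.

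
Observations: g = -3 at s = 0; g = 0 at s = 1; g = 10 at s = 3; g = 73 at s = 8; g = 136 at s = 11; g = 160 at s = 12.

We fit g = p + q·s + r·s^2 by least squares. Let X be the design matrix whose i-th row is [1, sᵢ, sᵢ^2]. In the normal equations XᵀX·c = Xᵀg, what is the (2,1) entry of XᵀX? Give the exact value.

35

Row 2 ↔ basis s, column 1 ↔ basis 1, so (XᵀX)_{2,1} = Σᵢ s = (0)·(1) + (1)·(1) + (3)·(1) + (8)·(1) + (11)·(1) + (12)·(1) = 35.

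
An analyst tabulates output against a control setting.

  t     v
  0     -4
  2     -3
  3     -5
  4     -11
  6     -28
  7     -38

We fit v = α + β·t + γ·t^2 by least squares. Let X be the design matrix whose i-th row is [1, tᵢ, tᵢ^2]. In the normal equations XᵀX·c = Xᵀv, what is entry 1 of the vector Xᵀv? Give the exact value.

Entry 1 ↔ basis 1, so (Xᵀv)_{1} = Σᵢ vᵢ = (1)·(-4) + (1)·(-3) + (1)·(-5) + (1)·(-11) + (1)·(-28) + (1)·(-38) = -89.

-89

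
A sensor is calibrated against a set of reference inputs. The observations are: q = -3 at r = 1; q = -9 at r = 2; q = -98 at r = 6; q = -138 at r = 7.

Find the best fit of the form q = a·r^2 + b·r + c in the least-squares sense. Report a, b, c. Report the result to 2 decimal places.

Compute the Gram sums: Σr^2·r^2 = 3714, Σr^2·r = 568, Σr^2 = 90, Σr·r = 90, Σr = 16, Σ1 = 4.
Moment sums: Σr^2·q = -10329, Σr·q = -1575, Σq = -248.
MᵀM·[a, b, c]ᵀ = Mᵀq becomes [[3714, 568, 90]; [568, 90, 16]; [90, 16, 4]]·[a, b, c]ᵀ = [-10329, -1575, -248]ᵀ.
Solving the 3×3 system (Gaussian elimination) gives a = -17/5, b = 621/130, c = -599/130.

a = -3.40, b = 4.78, c = -4.61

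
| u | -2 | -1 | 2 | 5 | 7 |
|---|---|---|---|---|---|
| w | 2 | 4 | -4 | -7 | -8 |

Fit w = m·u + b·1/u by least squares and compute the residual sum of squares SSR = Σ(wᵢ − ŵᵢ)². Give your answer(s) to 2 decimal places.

Normal-equation sums: Σu·u = 83, Σu·1/u = 5, Σ1/u·1/u = 3823/2450.
And Σu·w = -107, Σ1/u·w = -334/35.
Eliminating b: (3823/2450)·(row 1) − 5·(row 2) gives (256059/2450)·m = (3823/2450)·(-107) − 5·(-334/35) = -292161/2450, so m = -97387/85353.
Then b = ((-334/35) − 5·(-97387/85353))/(3823/2450) = -209930/85353.
Residuals: -43011/28451, 11365/28451, -13891/28451, -22850/28451, 9625/28451; SSR = 97952/28451.

SSR = 3.44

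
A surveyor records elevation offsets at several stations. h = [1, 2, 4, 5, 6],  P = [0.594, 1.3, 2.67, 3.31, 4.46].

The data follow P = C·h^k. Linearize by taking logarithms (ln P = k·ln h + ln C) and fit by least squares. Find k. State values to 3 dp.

Linearized form: ln P = k·ln h + ln C. From the 5 transformed points,
Over the data: Σln h = 5.4806, Σ(ln h)² = 8.2030, Σln P = 3.4157, Σln h·ln P = 6.1487.
Normal system: [[8.2030, 5.4806]; [5.4806, 5]]·[k, ln C]ᵀ = [6.1487, 3.4157]ᵀ.
Solving (det = 10.9774): k = 1.09528, ln C = -0.51744.

k = 1.095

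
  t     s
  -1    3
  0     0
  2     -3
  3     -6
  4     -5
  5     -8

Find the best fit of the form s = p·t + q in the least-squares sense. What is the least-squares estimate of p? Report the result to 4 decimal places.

p = -1.7081

Entries of AᵀA: Σt·t = 55, Σt = 13, Σ1 = 6.
Right-hand side: Σt·s = -87, Σs = -19.
Normal equations: [[55, 13]; [13, 6]]·[p, q]ᵀ = [-87, -19]ᵀ.
Determinant 55·6 − 13² = 161.
p = ((-87)·6 − 13·(-19))/161 = -275/161; q = (55·(-19) − 13·(-87))/161 = 86/161.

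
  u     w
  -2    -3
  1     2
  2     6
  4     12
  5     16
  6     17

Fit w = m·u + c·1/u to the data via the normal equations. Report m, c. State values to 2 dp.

m = 3.02, c = -1.58

XᵀX·[m, c]ᵀ = Xᵀw reads: 86·m + 6·c = 250;  6·m + (5869/3600)·c = 233/15.
(Σu·u = 86, Σu·1/u = 6, Σ1/u·1/u = 5869/3600, Σu·w = 250, Σ1/u·w = 233/15.)
det = 86·(5869/3600) − 6² = 187567/1800.
m = (250·(5869/3600) − 6·(233/15))/(187567/1800) = 565865/187567; c = (86·(233/15) − 6·250)/(187567/1800) = -295440/187567.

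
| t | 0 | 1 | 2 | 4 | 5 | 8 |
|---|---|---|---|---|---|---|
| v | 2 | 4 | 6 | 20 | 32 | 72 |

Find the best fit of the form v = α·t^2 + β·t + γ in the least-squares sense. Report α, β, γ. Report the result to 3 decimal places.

α = 1.021, β = 0.649, γ = 1.785

Entries of XᵀX: Σt^2·t^2 = 4994, Σt^2·t = 710, Σt^2 = 110, Σt·t = 110, Σt = 20, Σ1 = 6.
And Σt^2·v = 5756, Σt·v = 832, Σv = 136.
Normal equations: [[4994, 710, 110]; [710, 110, 20]; [110, 20, 6]]·[α, β, γ]ᵀ = [5756, 832, 136]ᵀ.
Inverting the 3×3 Gram matrix, [α, β, γ]ᵀ = [1706/1671, 5426/8355, 994/557]ᵀ.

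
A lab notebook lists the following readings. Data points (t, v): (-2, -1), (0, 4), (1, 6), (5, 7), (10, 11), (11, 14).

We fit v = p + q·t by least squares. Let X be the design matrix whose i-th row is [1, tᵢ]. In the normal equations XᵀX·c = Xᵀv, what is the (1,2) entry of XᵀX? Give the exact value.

Row 1 ↔ basis 1, column 2 ↔ basis t, so (XᵀX)_{1,2} = Σᵢ t = (1)·(-2) + (1)·(0) + (1)·(1) + (1)·(5) + (1)·(10) + (1)·(11) = 25.

25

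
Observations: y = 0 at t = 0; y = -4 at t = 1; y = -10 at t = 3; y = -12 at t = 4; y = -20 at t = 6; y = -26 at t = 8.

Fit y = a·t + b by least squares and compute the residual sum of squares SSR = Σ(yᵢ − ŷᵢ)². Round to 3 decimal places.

With design matrix M, MᵀM = [[126, 22]; [22, 6]] and Mᵀy = [-410, -72]ᵀ.
det = 126·6 − 22² = 272.
a = ((-410)·6 − 22·(-72))/272 = -219/68; b = (126·(-72) − 22·(-410))/272 = -13/68.
Residuals: 13/68, -10/17, -5/34, 73/68, -33/68, -3/68; SSR = 61/34.

SSR = 1.794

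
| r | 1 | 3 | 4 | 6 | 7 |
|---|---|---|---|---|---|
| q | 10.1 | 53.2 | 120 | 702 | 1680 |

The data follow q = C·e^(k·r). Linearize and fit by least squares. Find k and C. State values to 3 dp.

k = 0.854, C = 4.159

Linearized form: ln q = k·r + ln C. From the 5 transformed points,
Σr = 21.0000, Σ(r)² = 111.0000, Σln q = 25.0546, Σr·ln q = 124.6941.
Equations: 111.0000·k + 21.0000·ln C = 124.6941;  21.0000·k + 5·ln C = 25.0546.
Solving (det = 114.0000): k = 0.85373, ln C = 1.42527, so C = exp(1.42527) = 4.15897.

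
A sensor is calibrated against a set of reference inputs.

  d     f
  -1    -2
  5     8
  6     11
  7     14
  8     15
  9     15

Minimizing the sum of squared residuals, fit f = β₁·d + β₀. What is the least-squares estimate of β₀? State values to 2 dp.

β₀ = -0.15

Entries of XᵀX: Σd·d = 256, Σd = 34, Σ1 = 6.
Moment sums: Σd·f = 461, Σf = 61.
Normal equations: [[256, 34]; [34, 6]]·[β₁, β₀]ᵀ = [461, 61]ᵀ.
Determinant 256·6 − 34² = 380.
β₁ = (461·6 − 34·61)/380 = 173/95; β₀ = (256·61 − 34·461)/380 = -29/190.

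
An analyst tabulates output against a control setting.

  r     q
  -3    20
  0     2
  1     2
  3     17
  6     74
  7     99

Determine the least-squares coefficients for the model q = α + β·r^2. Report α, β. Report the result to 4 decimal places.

Entries of MᵀM: Σ1 = 6, Σr^2 = 104, Σr^2·r^2 = 3860.
Right-hand side: Σq = 214, Σr^2·q = 7850.
So MᵀM·[α, β]ᵀ = Mᵀq: [[6, 104]; [104, 3860]]·[α, β]ᵀ = [214, 7850]ᵀ.
Determinant 6·3860 − 104² = 12344.
α = (214·3860 − 104·7850)/12344 = 1205/1543; β = (6·7850 − 104·214)/12344 = 6211/3086.

α = 0.7809, β = 2.0126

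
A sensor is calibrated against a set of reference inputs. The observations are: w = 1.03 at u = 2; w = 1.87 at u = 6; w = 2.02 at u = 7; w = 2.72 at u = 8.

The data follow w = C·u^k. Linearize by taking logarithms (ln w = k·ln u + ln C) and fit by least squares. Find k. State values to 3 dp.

k = 0.623

With ln wᵢ as the transformed response and ln uᵢ as the regressor:
Σln u = 6.5103, Σ(ln u)² = 11.8015, Σln w = 2.3592, Σln u·ln w = 4.5909.
Normal system: [[11.8015, 6.5103]; [6.5103, 4]]·[k, ln C]ᵀ = [4.5909, 2.3592]ᵀ.
Slope k = (n·Σln u·ln w − Σln u·Σln w)/(n·Σ(ln u)² − (Σln u)²) = (4·4.5909 − 6.5103·2.3592)/4.8225 = 0.62303; ln C = (Σln w − k·Σln u)/n = -0.42422.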